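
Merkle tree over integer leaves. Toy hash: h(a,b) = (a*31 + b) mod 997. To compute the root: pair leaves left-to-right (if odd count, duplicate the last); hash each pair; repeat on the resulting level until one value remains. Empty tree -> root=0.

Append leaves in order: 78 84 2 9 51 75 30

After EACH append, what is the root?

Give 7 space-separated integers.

Answer: 78 508 857 864 245 16 317

Derivation:
After append 78 (leaves=[78]):
  L0: [78]
  root=78
After append 84 (leaves=[78, 84]):
  L0: [78, 84]
  L1: h(78,84)=(78*31+84)%997=508 -> [508]
  root=508
After append 2 (leaves=[78, 84, 2]):
  L0: [78, 84, 2]
  L1: h(78,84)=(78*31+84)%997=508 h(2,2)=(2*31+2)%997=64 -> [508, 64]
  L2: h(508,64)=(508*31+64)%997=857 -> [857]
  root=857
After append 9 (leaves=[78, 84, 2, 9]):
  L0: [78, 84, 2, 9]
  L1: h(78,84)=(78*31+84)%997=508 h(2,9)=(2*31+9)%997=71 -> [508, 71]
  L2: h(508,71)=(508*31+71)%997=864 -> [864]
  root=864
After append 51 (leaves=[78, 84, 2, 9, 51]):
  L0: [78, 84, 2, 9, 51]
  L1: h(78,84)=(78*31+84)%997=508 h(2,9)=(2*31+9)%997=71 h(51,51)=(51*31+51)%997=635 -> [508, 71, 635]
  L2: h(508,71)=(508*31+71)%997=864 h(635,635)=(635*31+635)%997=380 -> [864, 380]
  L3: h(864,380)=(864*31+380)%997=245 -> [245]
  root=245
After append 75 (leaves=[78, 84, 2, 9, 51, 75]):
  L0: [78, 84, 2, 9, 51, 75]
  L1: h(78,84)=(78*31+84)%997=508 h(2,9)=(2*31+9)%997=71 h(51,75)=(51*31+75)%997=659 -> [508, 71, 659]
  L2: h(508,71)=(508*31+71)%997=864 h(659,659)=(659*31+659)%997=151 -> [864, 151]
  L3: h(864,151)=(864*31+151)%997=16 -> [16]
  root=16
After append 30 (leaves=[78, 84, 2, 9, 51, 75, 30]):
  L0: [78, 84, 2, 9, 51, 75, 30]
  L1: h(78,84)=(78*31+84)%997=508 h(2,9)=(2*31+9)%997=71 h(51,75)=(51*31+75)%997=659 h(30,30)=(30*31+30)%997=960 -> [508, 71, 659, 960]
  L2: h(508,71)=(508*31+71)%997=864 h(659,960)=(659*31+960)%997=452 -> [864, 452]
  L3: h(864,452)=(864*31+452)%997=317 -> [317]
  root=317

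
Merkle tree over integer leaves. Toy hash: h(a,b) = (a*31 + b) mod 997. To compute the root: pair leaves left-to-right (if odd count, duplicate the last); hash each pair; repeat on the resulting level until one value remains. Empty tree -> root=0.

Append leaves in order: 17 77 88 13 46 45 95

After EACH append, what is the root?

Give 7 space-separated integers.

After append 17 (leaves=[17]):
  L0: [17]
  root=17
After append 77 (leaves=[17, 77]):
  L0: [17, 77]
  L1: h(17,77)=(17*31+77)%997=604 -> [604]
  root=604
After append 88 (leaves=[17, 77, 88]):
  L0: [17, 77, 88]
  L1: h(17,77)=(17*31+77)%997=604 h(88,88)=(88*31+88)%997=822 -> [604, 822]
  L2: h(604,822)=(604*31+822)%997=603 -> [603]
  root=603
After append 13 (leaves=[17, 77, 88, 13]):
  L0: [17, 77, 88, 13]
  L1: h(17,77)=(17*31+77)%997=604 h(88,13)=(88*31+13)%997=747 -> [604, 747]
  L2: h(604,747)=(604*31+747)%997=528 -> [528]
  root=528
After append 46 (leaves=[17, 77, 88, 13, 46]):
  L0: [17, 77, 88, 13, 46]
  L1: h(17,77)=(17*31+77)%997=604 h(88,13)=(88*31+13)%997=747 h(46,46)=(46*31+46)%997=475 -> [604, 747, 475]
  L2: h(604,747)=(604*31+747)%997=528 h(475,475)=(475*31+475)%997=245 -> [528, 245]
  L3: h(528,245)=(528*31+245)%997=661 -> [661]
  root=661
After append 45 (leaves=[17, 77, 88, 13, 46, 45]):
  L0: [17, 77, 88, 13, 46, 45]
  L1: h(17,77)=(17*31+77)%997=604 h(88,13)=(88*31+13)%997=747 h(46,45)=(46*31+45)%997=474 -> [604, 747, 474]
  L2: h(604,747)=(604*31+747)%997=528 h(474,474)=(474*31+474)%997=213 -> [528, 213]
  L3: h(528,213)=(528*31+213)%997=629 -> [629]
  root=629
After append 95 (leaves=[17, 77, 88, 13, 46, 45, 95]):
  L0: [17, 77, 88, 13, 46, 45, 95]
  L1: h(17,77)=(17*31+77)%997=604 h(88,13)=(88*31+13)%997=747 h(46,45)=(46*31+45)%997=474 h(95,95)=(95*31+95)%997=49 -> [604, 747, 474, 49]
  L2: h(604,747)=(604*31+747)%997=528 h(474,49)=(474*31+49)%997=785 -> [528, 785]
  L3: h(528,785)=(528*31+785)%997=204 -> [204]
  root=204

Answer: 17 604 603 528 661 629 204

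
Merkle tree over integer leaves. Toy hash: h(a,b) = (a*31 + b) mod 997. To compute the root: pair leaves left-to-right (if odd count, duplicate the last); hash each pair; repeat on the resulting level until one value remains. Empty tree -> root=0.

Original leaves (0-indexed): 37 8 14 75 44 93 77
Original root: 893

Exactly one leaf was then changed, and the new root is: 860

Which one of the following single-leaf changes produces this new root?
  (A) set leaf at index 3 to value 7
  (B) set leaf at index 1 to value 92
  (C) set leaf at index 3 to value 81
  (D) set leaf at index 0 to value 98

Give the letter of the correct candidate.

Answer: B

Derivation:
Original leaves: [37, 8, 14, 75, 44, 93, 77]
Target new root: 860
Try each candidate change and compute the resulting root:
Candidate A: set leaf[3] = 7 -> leaves = [37, 8, 14, 7, 44, 93, 77]
  L0: [37, 8, 14, 7, 44, 93, 77]
  L1: h(37,8)=(37*31+8)%997=158 h(14,7)=(14*31+7)%997=441 h(44,93)=(44*31+93)%997=460 h(77,77)=(77*31+77)%997=470 -> [158, 441, 460, 470]
  L2: h(158,441)=(158*31+441)%997=354 h(460,470)=(460*31+470)%997=772 -> [354, 772]
  L3: h(354,772)=(354*31+772)%997=779 -> [779]
  root = 779 != target 860
Candidate B: set leaf[1] = 92 -> leaves = [37, 92, 14, 75, 44, 93, 77]
  L0: [37, 92, 14, 75, 44, 93, 77]
  L1: h(37,92)=(37*31+92)%997=242 h(14,75)=(14*31+75)%997=509 h(44,93)=(44*31+93)%997=460 h(77,77)=(77*31+77)%997=470 -> [242, 509, 460, 470]
  L2: h(242,509)=(242*31+509)%997=35 h(460,470)=(460*31+470)%997=772 -> [35, 772]
  L3: h(35,772)=(35*31+772)%997=860 -> [860]
  root = 860 == target 860  ** MATCH **
Candidate C: set leaf[3] = 81 -> leaves = [37, 8, 14, 81, 44, 93, 77]
  L0: [37, 8, 14, 81, 44, 93, 77]
  L1: h(37,8)=(37*31+8)%997=158 h(14,81)=(14*31+81)%997=515 h(44,93)=(44*31+93)%997=460 h(77,77)=(77*31+77)%997=470 -> [158, 515, 460, 470]
  L2: h(158,515)=(158*31+515)%997=428 h(460,470)=(460*31+470)%997=772 -> [428, 772]
  L3: h(428,772)=(428*31+772)%997=82 -> [82]
  root = 82 != target 860
Candidate D: set leaf[0] = 98 -> leaves = [98, 8, 14, 75, 44, 93, 77]
  L0: [98, 8, 14, 75, 44, 93, 77]
  L1: h(98,8)=(98*31+8)%997=55 h(14,75)=(14*31+75)%997=509 h(44,93)=(44*31+93)%997=460 h(77,77)=(77*31+77)%997=470 -> [55, 509, 460, 470]
  L2: h(55,509)=(55*31+509)%997=220 h(460,470)=(460*31+470)%997=772 -> [220, 772]
  L3: h(220,772)=(220*31+772)%997=613 -> [613]
  root = 613 != target 860
Candidate B produces the target root.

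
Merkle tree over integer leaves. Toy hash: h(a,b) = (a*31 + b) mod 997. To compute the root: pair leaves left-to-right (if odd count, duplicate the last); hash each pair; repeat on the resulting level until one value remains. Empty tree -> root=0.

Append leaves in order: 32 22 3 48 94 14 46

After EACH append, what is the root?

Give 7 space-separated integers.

Answer: 32 17 623 668 315 746 287

Derivation:
After append 32 (leaves=[32]):
  L0: [32]
  root=32
After append 22 (leaves=[32, 22]):
  L0: [32, 22]
  L1: h(32,22)=(32*31+22)%997=17 -> [17]
  root=17
After append 3 (leaves=[32, 22, 3]):
  L0: [32, 22, 3]
  L1: h(32,22)=(32*31+22)%997=17 h(3,3)=(3*31+3)%997=96 -> [17, 96]
  L2: h(17,96)=(17*31+96)%997=623 -> [623]
  root=623
After append 48 (leaves=[32, 22, 3, 48]):
  L0: [32, 22, 3, 48]
  L1: h(32,22)=(32*31+22)%997=17 h(3,48)=(3*31+48)%997=141 -> [17, 141]
  L2: h(17,141)=(17*31+141)%997=668 -> [668]
  root=668
After append 94 (leaves=[32, 22, 3, 48, 94]):
  L0: [32, 22, 3, 48, 94]
  L1: h(32,22)=(32*31+22)%997=17 h(3,48)=(3*31+48)%997=141 h(94,94)=(94*31+94)%997=17 -> [17, 141, 17]
  L2: h(17,141)=(17*31+141)%997=668 h(17,17)=(17*31+17)%997=544 -> [668, 544]
  L3: h(668,544)=(668*31+544)%997=315 -> [315]
  root=315
After append 14 (leaves=[32, 22, 3, 48, 94, 14]):
  L0: [32, 22, 3, 48, 94, 14]
  L1: h(32,22)=(32*31+22)%997=17 h(3,48)=(3*31+48)%997=141 h(94,14)=(94*31+14)%997=934 -> [17, 141, 934]
  L2: h(17,141)=(17*31+141)%997=668 h(934,934)=(934*31+934)%997=975 -> [668, 975]
  L3: h(668,975)=(668*31+975)%997=746 -> [746]
  root=746
After append 46 (leaves=[32, 22, 3, 48, 94, 14, 46]):
  L0: [32, 22, 3, 48, 94, 14, 46]
  L1: h(32,22)=(32*31+22)%997=17 h(3,48)=(3*31+48)%997=141 h(94,14)=(94*31+14)%997=934 h(46,46)=(46*31+46)%997=475 -> [17, 141, 934, 475]
  L2: h(17,141)=(17*31+141)%997=668 h(934,475)=(934*31+475)%997=516 -> [668, 516]
  L3: h(668,516)=(668*31+516)%997=287 -> [287]
  root=287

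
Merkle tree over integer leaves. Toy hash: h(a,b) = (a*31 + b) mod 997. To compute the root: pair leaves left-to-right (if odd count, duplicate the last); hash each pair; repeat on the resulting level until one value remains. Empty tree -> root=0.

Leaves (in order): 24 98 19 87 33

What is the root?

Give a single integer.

Answer: 508

Derivation:
L0: [24, 98, 19, 87, 33]
L1: h(24,98)=(24*31+98)%997=842 h(19,87)=(19*31+87)%997=676 h(33,33)=(33*31+33)%997=59 -> [842, 676, 59]
L2: h(842,676)=(842*31+676)%997=856 h(59,59)=(59*31+59)%997=891 -> [856, 891]
L3: h(856,891)=(856*31+891)%997=508 -> [508]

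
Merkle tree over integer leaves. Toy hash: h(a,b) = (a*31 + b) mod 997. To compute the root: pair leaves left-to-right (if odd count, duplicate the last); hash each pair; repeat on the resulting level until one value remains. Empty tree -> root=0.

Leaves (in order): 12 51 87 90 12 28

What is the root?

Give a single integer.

Answer: 221

Derivation:
L0: [12, 51, 87, 90, 12, 28]
L1: h(12,51)=(12*31+51)%997=423 h(87,90)=(87*31+90)%997=793 h(12,28)=(12*31+28)%997=400 -> [423, 793, 400]
L2: h(423,793)=(423*31+793)%997=945 h(400,400)=(400*31+400)%997=836 -> [945, 836]
L3: h(945,836)=(945*31+836)%997=221 -> [221]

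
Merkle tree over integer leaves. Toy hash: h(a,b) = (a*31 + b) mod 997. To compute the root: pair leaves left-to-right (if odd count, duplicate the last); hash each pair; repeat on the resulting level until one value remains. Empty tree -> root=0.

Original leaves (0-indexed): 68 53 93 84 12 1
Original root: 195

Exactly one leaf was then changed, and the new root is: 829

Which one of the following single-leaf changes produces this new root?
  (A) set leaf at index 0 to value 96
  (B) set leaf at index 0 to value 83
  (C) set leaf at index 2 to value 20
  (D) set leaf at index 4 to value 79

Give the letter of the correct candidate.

Original leaves: [68, 53, 93, 84, 12, 1]
Target new root: 829
Try each candidate change and compute the resulting root:
Candidate A: set leaf[0] = 96 -> leaves = [96, 53, 93, 84, 12, 1]
  L0: [96, 53, 93, 84, 12, 1]
  L1: h(96,53)=(96*31+53)%997=38 h(93,84)=(93*31+84)%997=973 h(12,1)=(12*31+1)%997=373 -> [38, 973, 373]
  L2: h(38,973)=(38*31+973)%997=157 h(373,373)=(373*31+373)%997=969 -> [157, 969]
  L3: h(157,969)=(157*31+969)%997=851 -> [851]
  root = 851 != target 829
Candidate B: set leaf[0] = 83 -> leaves = [83, 53, 93, 84, 12, 1]
  L0: [83, 53, 93, 84, 12, 1]
  L1: h(83,53)=(83*31+53)%997=632 h(93,84)=(93*31+84)%997=973 h(12,1)=(12*31+1)%997=373 -> [632, 973, 373]
  L2: h(632,973)=(632*31+973)%997=625 h(373,373)=(373*31+373)%997=969 -> [625, 969]
  L3: h(625,969)=(625*31+969)%997=404 -> [404]
  root = 404 != target 829
Candidate C: set leaf[2] = 20 -> leaves = [68, 53, 20, 84, 12, 1]
  L0: [68, 53, 20, 84, 12, 1]
  L1: h(68,53)=(68*31+53)%997=167 h(20,84)=(20*31+84)%997=704 h(12,1)=(12*31+1)%997=373 -> [167, 704, 373]
  L2: h(167,704)=(167*31+704)%997=896 h(373,373)=(373*31+373)%997=969 -> [896, 969]
  L3: h(896,969)=(896*31+969)%997=829 -> [829]
  root = 829 == target 829  ** MATCH **
Candidate D: set leaf[4] = 79 -> leaves = [68, 53, 93, 84, 79, 1]
  L0: [68, 53, 93, 84, 79, 1]
  L1: h(68,53)=(68*31+53)%997=167 h(93,84)=(93*31+84)%997=973 h(79,1)=(79*31+1)%997=456 -> [167, 973, 456]
  L2: h(167,973)=(167*31+973)%997=168 h(456,456)=(456*31+456)%997=634 -> [168, 634]
  L3: h(168,634)=(168*31+634)%997=857 -> [857]
  root = 857 != target 829
Candidate C produces the target root.

Answer: C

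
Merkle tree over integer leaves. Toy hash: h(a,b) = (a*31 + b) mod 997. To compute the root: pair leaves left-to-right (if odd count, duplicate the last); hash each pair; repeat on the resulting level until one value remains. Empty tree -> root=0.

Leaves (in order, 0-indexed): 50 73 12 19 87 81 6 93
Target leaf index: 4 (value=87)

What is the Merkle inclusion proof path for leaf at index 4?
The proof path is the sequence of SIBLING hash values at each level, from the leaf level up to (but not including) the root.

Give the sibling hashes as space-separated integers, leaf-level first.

L0 (leaves): [50, 73, 12, 19, 87, 81, 6, 93], target index=4
L1: h(50,73)=(50*31+73)%997=626 [pair 0] h(12,19)=(12*31+19)%997=391 [pair 1] h(87,81)=(87*31+81)%997=784 [pair 2] h(6,93)=(6*31+93)%997=279 [pair 3] -> [626, 391, 784, 279]
  Sibling for proof at L0: 81
L2: h(626,391)=(626*31+391)%997=854 [pair 0] h(784,279)=(784*31+279)%997=655 [pair 1] -> [854, 655]
  Sibling for proof at L1: 279
L3: h(854,655)=(854*31+655)%997=210 [pair 0] -> [210]
  Sibling for proof at L2: 854
Root: 210
Proof path (sibling hashes from leaf to root): [81, 279, 854]

Answer: 81 279 854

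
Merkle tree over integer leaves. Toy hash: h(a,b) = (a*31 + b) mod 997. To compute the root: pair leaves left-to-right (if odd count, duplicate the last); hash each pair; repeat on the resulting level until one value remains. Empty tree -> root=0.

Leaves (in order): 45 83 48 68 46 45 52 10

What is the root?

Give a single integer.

L0: [45, 83, 48, 68, 46, 45, 52, 10]
L1: h(45,83)=(45*31+83)%997=481 h(48,68)=(48*31+68)%997=559 h(46,45)=(46*31+45)%997=474 h(52,10)=(52*31+10)%997=625 -> [481, 559, 474, 625]
L2: h(481,559)=(481*31+559)%997=515 h(474,625)=(474*31+625)%997=364 -> [515, 364]
L3: h(515,364)=(515*31+364)%997=377 -> [377]

Answer: 377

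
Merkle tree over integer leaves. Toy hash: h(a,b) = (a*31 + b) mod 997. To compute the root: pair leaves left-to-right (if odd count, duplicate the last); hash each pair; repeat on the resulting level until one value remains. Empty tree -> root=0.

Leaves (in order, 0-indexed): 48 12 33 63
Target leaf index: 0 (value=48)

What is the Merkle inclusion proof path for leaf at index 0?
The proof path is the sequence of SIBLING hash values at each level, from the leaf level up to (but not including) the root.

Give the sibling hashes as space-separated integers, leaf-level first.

Answer: 12 89

Derivation:
L0 (leaves): [48, 12, 33, 63], target index=0
L1: h(48,12)=(48*31+12)%997=503 [pair 0] h(33,63)=(33*31+63)%997=89 [pair 1] -> [503, 89]
  Sibling for proof at L0: 12
L2: h(503,89)=(503*31+89)%997=727 [pair 0] -> [727]
  Sibling for proof at L1: 89
Root: 727
Proof path (sibling hashes from leaf to root): [12, 89]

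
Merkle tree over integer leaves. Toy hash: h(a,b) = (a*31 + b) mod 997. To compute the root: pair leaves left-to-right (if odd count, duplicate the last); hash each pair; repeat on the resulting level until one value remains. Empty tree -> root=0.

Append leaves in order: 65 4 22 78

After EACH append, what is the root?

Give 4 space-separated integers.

After append 65 (leaves=[65]):
  L0: [65]
  root=65
After append 4 (leaves=[65, 4]):
  L0: [65, 4]
  L1: h(65,4)=(65*31+4)%997=25 -> [25]
  root=25
After append 22 (leaves=[65, 4, 22]):
  L0: [65, 4, 22]
  L1: h(65,4)=(65*31+4)%997=25 h(22,22)=(22*31+22)%997=704 -> [25, 704]
  L2: h(25,704)=(25*31+704)%997=482 -> [482]
  root=482
After append 78 (leaves=[65, 4, 22, 78]):
  L0: [65, 4, 22, 78]
  L1: h(65,4)=(65*31+4)%997=25 h(22,78)=(22*31+78)%997=760 -> [25, 760]
  L2: h(25,760)=(25*31+760)%997=538 -> [538]
  root=538

Answer: 65 25 482 538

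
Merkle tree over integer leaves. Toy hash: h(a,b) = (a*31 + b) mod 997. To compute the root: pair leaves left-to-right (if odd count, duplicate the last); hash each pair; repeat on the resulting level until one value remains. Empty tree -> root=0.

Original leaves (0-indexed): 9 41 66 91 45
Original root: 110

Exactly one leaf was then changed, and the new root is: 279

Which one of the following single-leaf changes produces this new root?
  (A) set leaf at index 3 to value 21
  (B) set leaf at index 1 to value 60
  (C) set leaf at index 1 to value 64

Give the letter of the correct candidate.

Answer: C

Derivation:
Original leaves: [9, 41, 66, 91, 45]
Target new root: 279
Try each candidate change and compute the resulting root:
Candidate A: set leaf[3] = 21 -> leaves = [9, 41, 66, 21, 45]
  L0: [9, 41, 66, 21, 45]
  L1: h(9,41)=(9*31+41)%997=320 h(66,21)=(66*31+21)%997=73 h(45,45)=(45*31+45)%997=443 -> [320, 73, 443]
  L2: h(320,73)=(320*31+73)%997=23 h(443,443)=(443*31+443)%997=218 -> [23, 218]
  L3: h(23,218)=(23*31+218)%997=931 -> [931]
  root = 931 != target 279
Candidate B: set leaf[1] = 60 -> leaves = [9, 60, 66, 91, 45]
  L0: [9, 60, 66, 91, 45]
  L1: h(9,60)=(9*31+60)%997=339 h(66,91)=(66*31+91)%997=143 h(45,45)=(45*31+45)%997=443 -> [339, 143, 443]
  L2: h(339,143)=(339*31+143)%997=682 h(443,443)=(443*31+443)%997=218 -> [682, 218]
  L3: h(682,218)=(682*31+218)%997=423 -> [423]
  root = 423 != target 279
Candidate C: set leaf[1] = 64 -> leaves = [9, 64, 66, 91, 45]
  L0: [9, 64, 66, 91, 45]
  L1: h(9,64)=(9*31+64)%997=343 h(66,91)=(66*31+91)%997=143 h(45,45)=(45*31+45)%997=443 -> [343, 143, 443]
  L2: h(343,143)=(343*31+143)%997=806 h(443,443)=(443*31+443)%997=218 -> [806, 218]
  L3: h(806,218)=(806*31+218)%997=279 -> [279]
  root = 279 == target 279  ** MATCH **
Candidate C produces the target root.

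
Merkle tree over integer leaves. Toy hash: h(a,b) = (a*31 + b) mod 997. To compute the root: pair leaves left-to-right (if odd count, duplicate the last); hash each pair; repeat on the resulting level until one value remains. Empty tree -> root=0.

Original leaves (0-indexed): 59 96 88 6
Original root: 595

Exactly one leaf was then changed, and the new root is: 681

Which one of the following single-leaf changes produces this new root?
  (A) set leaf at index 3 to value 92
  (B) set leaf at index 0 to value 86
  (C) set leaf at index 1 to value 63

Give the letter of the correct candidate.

Original leaves: [59, 96, 88, 6]
Target new root: 681
Try each candidate change and compute the resulting root:
Candidate A: set leaf[3] = 92 -> leaves = [59, 96, 88, 92]
  L0: [59, 96, 88, 92]
  L1: h(59,96)=(59*31+96)%997=928 h(88,92)=(88*31+92)%997=826 -> [928, 826]
  L2: h(928,826)=(928*31+826)%997=681 -> [681]
  root = 681 == target 681  ** MATCH **
Candidate B: set leaf[0] = 86 -> leaves = [86, 96, 88, 6]
  L0: [86, 96, 88, 6]
  L1: h(86,96)=(86*31+96)%997=768 h(88,6)=(88*31+6)%997=740 -> [768, 740]
  L2: h(768,740)=(768*31+740)%997=620 -> [620]
  root = 620 != target 681
Candidate C: set leaf[1] = 63 -> leaves = [59, 63, 88, 6]
  L0: [59, 63, 88, 6]
  L1: h(59,63)=(59*31+63)%997=895 h(88,6)=(88*31+6)%997=740 -> [895, 740]
  L2: h(895,740)=(895*31+740)%997=569 -> [569]
  root = 569 != target 681
Candidate A produces the target root.

Answer: A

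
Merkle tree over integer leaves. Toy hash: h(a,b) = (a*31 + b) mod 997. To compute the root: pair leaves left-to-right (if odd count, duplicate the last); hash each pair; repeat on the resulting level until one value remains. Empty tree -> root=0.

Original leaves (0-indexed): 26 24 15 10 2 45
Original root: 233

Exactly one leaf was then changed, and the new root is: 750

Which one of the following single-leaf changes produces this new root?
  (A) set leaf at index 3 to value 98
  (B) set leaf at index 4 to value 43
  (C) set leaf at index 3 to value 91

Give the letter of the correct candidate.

Original leaves: [26, 24, 15, 10, 2, 45]
Target new root: 750
Try each candidate change and compute the resulting root:
Candidate A: set leaf[3] = 98 -> leaves = [26, 24, 15, 98, 2, 45]
  L0: [26, 24, 15, 98, 2, 45]
  L1: h(26,24)=(26*31+24)%997=830 h(15,98)=(15*31+98)%997=563 h(2,45)=(2*31+45)%997=107 -> [830, 563, 107]
  L2: h(830,563)=(830*31+563)%997=371 h(107,107)=(107*31+107)%997=433 -> [371, 433]
  L3: h(371,433)=(371*31+433)%997=967 -> [967]
  root = 967 != target 750
Candidate B: set leaf[4] = 43 -> leaves = [26, 24, 15, 10, 43, 45]
  L0: [26, 24, 15, 10, 43, 45]
  L1: h(26,24)=(26*31+24)%997=830 h(15,10)=(15*31+10)%997=475 h(43,45)=(43*31+45)%997=381 -> [830, 475, 381]
  L2: h(830,475)=(830*31+475)%997=283 h(381,381)=(381*31+381)%997=228 -> [283, 228]
  L3: h(283,228)=(283*31+228)%997=28 -> [28]
  root = 28 != target 750
Candidate C: set leaf[3] = 91 -> leaves = [26, 24, 15, 91, 2, 45]
  L0: [26, 24, 15, 91, 2, 45]
  L1: h(26,24)=(26*31+24)%997=830 h(15,91)=(15*31+91)%997=556 h(2,45)=(2*31+45)%997=107 -> [830, 556, 107]
  L2: h(830,556)=(830*31+556)%997=364 h(107,107)=(107*31+107)%997=433 -> [364, 433]
  L3: h(364,433)=(364*31+433)%997=750 -> [750]
  root = 750 == target 750  ** MATCH **
Candidate C produces the target root.

Answer: C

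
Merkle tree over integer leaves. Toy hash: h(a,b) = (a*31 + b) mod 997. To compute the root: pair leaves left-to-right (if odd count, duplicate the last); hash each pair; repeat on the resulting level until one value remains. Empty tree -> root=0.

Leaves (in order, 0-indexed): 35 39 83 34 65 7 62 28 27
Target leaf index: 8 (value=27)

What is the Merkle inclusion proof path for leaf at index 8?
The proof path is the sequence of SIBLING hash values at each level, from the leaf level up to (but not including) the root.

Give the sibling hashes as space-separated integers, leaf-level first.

L0 (leaves): [35, 39, 83, 34, 65, 7, 62, 28, 27], target index=8
L1: h(35,39)=(35*31+39)%997=127 [pair 0] h(83,34)=(83*31+34)%997=613 [pair 1] h(65,7)=(65*31+7)%997=28 [pair 2] h(62,28)=(62*31+28)%997=953 [pair 3] h(27,27)=(27*31+27)%997=864 [pair 4] -> [127, 613, 28, 953, 864]
  Sibling for proof at L0: 27
L2: h(127,613)=(127*31+613)%997=562 [pair 0] h(28,953)=(28*31+953)%997=824 [pair 1] h(864,864)=(864*31+864)%997=729 [pair 2] -> [562, 824, 729]
  Sibling for proof at L1: 864
L3: h(562,824)=(562*31+824)%997=300 [pair 0] h(729,729)=(729*31+729)%997=397 [pair 1] -> [300, 397]
  Sibling for proof at L2: 729
L4: h(300,397)=(300*31+397)%997=724 [pair 0] -> [724]
  Sibling for proof at L3: 300
Root: 724
Proof path (sibling hashes from leaf to root): [27, 864, 729, 300]

Answer: 27 864 729 300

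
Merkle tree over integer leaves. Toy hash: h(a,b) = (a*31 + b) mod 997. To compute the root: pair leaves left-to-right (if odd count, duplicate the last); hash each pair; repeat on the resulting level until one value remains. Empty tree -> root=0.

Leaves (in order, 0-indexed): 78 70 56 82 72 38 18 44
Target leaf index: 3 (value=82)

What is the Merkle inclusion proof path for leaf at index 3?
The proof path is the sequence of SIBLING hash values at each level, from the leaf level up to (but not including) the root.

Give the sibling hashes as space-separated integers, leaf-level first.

L0 (leaves): [78, 70, 56, 82, 72, 38, 18, 44], target index=3
L1: h(78,70)=(78*31+70)%997=494 [pair 0] h(56,82)=(56*31+82)%997=821 [pair 1] h(72,38)=(72*31+38)%997=276 [pair 2] h(18,44)=(18*31+44)%997=602 [pair 3] -> [494, 821, 276, 602]
  Sibling for proof at L0: 56
L2: h(494,821)=(494*31+821)%997=183 [pair 0] h(276,602)=(276*31+602)%997=185 [pair 1] -> [183, 185]
  Sibling for proof at L1: 494
L3: h(183,185)=(183*31+185)%997=873 [pair 0] -> [873]
  Sibling for proof at L2: 185
Root: 873
Proof path (sibling hashes from leaf to root): [56, 494, 185]

Answer: 56 494 185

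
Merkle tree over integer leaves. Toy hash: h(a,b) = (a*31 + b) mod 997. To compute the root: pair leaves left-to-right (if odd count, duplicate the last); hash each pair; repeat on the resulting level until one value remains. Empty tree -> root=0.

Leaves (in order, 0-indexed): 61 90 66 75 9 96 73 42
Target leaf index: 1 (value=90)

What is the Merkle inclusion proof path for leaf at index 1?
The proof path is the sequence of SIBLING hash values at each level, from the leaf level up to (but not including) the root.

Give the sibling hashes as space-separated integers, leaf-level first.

L0 (leaves): [61, 90, 66, 75, 9, 96, 73, 42], target index=1
L1: h(61,90)=(61*31+90)%997=984 [pair 0] h(66,75)=(66*31+75)%997=127 [pair 1] h(9,96)=(9*31+96)%997=375 [pair 2] h(73,42)=(73*31+42)%997=311 [pair 3] -> [984, 127, 375, 311]
  Sibling for proof at L0: 61
L2: h(984,127)=(984*31+127)%997=721 [pair 0] h(375,311)=(375*31+311)%997=969 [pair 1] -> [721, 969]
  Sibling for proof at L1: 127
L3: h(721,969)=(721*31+969)%997=389 [pair 0] -> [389]
  Sibling for proof at L2: 969
Root: 389
Proof path (sibling hashes from leaf to root): [61, 127, 969]

Answer: 61 127 969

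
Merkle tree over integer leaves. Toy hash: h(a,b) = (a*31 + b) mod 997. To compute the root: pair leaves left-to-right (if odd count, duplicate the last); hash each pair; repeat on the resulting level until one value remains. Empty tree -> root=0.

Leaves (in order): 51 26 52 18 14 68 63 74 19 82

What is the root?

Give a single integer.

Answer: 405

Derivation:
L0: [51, 26, 52, 18, 14, 68, 63, 74, 19, 82]
L1: h(51,26)=(51*31+26)%997=610 h(52,18)=(52*31+18)%997=633 h(14,68)=(14*31+68)%997=502 h(63,74)=(63*31+74)%997=33 h(19,82)=(19*31+82)%997=671 -> [610, 633, 502, 33, 671]
L2: h(610,633)=(610*31+633)%997=600 h(502,33)=(502*31+33)%997=640 h(671,671)=(671*31+671)%997=535 -> [600, 640, 535]
L3: h(600,640)=(600*31+640)%997=297 h(535,535)=(535*31+535)%997=171 -> [297, 171]
L4: h(297,171)=(297*31+171)%997=405 -> [405]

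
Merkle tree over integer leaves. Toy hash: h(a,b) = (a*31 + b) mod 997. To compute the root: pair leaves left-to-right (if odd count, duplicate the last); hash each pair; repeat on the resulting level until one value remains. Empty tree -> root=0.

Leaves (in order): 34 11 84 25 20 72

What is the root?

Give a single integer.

L0: [34, 11, 84, 25, 20, 72]
L1: h(34,11)=(34*31+11)%997=68 h(84,25)=(84*31+25)%997=635 h(20,72)=(20*31+72)%997=692 -> [68, 635, 692]
L2: h(68,635)=(68*31+635)%997=749 h(692,692)=(692*31+692)%997=210 -> [749, 210]
L3: h(749,210)=(749*31+210)%997=498 -> [498]

Answer: 498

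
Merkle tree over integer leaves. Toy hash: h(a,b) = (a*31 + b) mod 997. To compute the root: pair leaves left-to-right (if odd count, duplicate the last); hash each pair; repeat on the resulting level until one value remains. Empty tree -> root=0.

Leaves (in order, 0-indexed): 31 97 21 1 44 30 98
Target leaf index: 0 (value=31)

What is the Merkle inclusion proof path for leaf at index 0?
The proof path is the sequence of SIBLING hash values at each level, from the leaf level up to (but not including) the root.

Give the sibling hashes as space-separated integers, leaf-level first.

Answer: 97 652 488

Derivation:
L0 (leaves): [31, 97, 21, 1, 44, 30, 98], target index=0
L1: h(31,97)=(31*31+97)%997=61 [pair 0] h(21,1)=(21*31+1)%997=652 [pair 1] h(44,30)=(44*31+30)%997=397 [pair 2] h(98,98)=(98*31+98)%997=145 [pair 3] -> [61, 652, 397, 145]
  Sibling for proof at L0: 97
L2: h(61,652)=(61*31+652)%997=549 [pair 0] h(397,145)=(397*31+145)%997=488 [pair 1] -> [549, 488]
  Sibling for proof at L1: 652
L3: h(549,488)=(549*31+488)%997=558 [pair 0] -> [558]
  Sibling for proof at L2: 488
Root: 558
Proof path (sibling hashes from leaf to root): [97, 652, 488]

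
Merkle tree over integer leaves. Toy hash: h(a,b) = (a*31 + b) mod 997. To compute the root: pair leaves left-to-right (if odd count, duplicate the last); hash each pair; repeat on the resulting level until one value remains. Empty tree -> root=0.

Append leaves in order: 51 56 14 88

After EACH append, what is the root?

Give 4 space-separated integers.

After append 51 (leaves=[51]):
  L0: [51]
  root=51
After append 56 (leaves=[51, 56]):
  L0: [51, 56]
  L1: h(51,56)=(51*31+56)%997=640 -> [640]
  root=640
After append 14 (leaves=[51, 56, 14]):
  L0: [51, 56, 14]
  L1: h(51,56)=(51*31+56)%997=640 h(14,14)=(14*31+14)%997=448 -> [640, 448]
  L2: h(640,448)=(640*31+448)%997=348 -> [348]
  root=348
After append 88 (leaves=[51, 56, 14, 88]):
  L0: [51, 56, 14, 88]
  L1: h(51,56)=(51*31+56)%997=640 h(14,88)=(14*31+88)%997=522 -> [640, 522]
  L2: h(640,522)=(640*31+522)%997=422 -> [422]
  root=422

Answer: 51 640 348 422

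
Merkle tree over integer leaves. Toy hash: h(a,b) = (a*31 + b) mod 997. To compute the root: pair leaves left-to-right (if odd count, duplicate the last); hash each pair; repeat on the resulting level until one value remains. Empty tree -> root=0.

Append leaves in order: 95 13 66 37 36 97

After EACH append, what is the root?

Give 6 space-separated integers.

After append 95 (leaves=[95]):
  L0: [95]
  root=95
After append 13 (leaves=[95, 13]):
  L0: [95, 13]
  L1: h(95,13)=(95*31+13)%997=964 -> [964]
  root=964
After append 66 (leaves=[95, 13, 66]):
  L0: [95, 13, 66]
  L1: h(95,13)=(95*31+13)%997=964 h(66,66)=(66*31+66)%997=118 -> [964, 118]
  L2: h(964,118)=(964*31+118)%997=92 -> [92]
  root=92
After append 37 (leaves=[95, 13, 66, 37]):
  L0: [95, 13, 66, 37]
  L1: h(95,13)=(95*31+13)%997=964 h(66,37)=(66*31+37)%997=89 -> [964, 89]
  L2: h(964,89)=(964*31+89)%997=63 -> [63]
  root=63
After append 36 (leaves=[95, 13, 66, 37, 36]):
  L0: [95, 13, 66, 37, 36]
  L1: h(95,13)=(95*31+13)%997=964 h(66,37)=(66*31+37)%997=89 h(36,36)=(36*31+36)%997=155 -> [964, 89, 155]
  L2: h(964,89)=(964*31+89)%997=63 h(155,155)=(155*31+155)%997=972 -> [63, 972]
  L3: h(63,972)=(63*31+972)%997=931 -> [931]
  root=931
After append 97 (leaves=[95, 13, 66, 37, 36, 97]):
  L0: [95, 13, 66, 37, 36, 97]
  L1: h(95,13)=(95*31+13)%997=964 h(66,37)=(66*31+37)%997=89 h(36,97)=(36*31+97)%997=216 -> [964, 89, 216]
  L2: h(964,89)=(964*31+89)%997=63 h(216,216)=(216*31+216)%997=930 -> [63, 930]
  L3: h(63,930)=(63*31+930)%997=889 -> [889]
  root=889

Answer: 95 964 92 63 931 889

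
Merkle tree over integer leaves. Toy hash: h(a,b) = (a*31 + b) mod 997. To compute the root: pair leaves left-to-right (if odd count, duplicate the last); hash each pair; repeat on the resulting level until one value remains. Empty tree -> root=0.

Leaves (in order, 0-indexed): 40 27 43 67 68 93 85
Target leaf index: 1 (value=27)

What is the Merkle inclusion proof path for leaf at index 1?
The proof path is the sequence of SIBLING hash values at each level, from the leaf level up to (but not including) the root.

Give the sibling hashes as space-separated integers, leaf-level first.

Answer: 40 403 164

Derivation:
L0 (leaves): [40, 27, 43, 67, 68, 93, 85], target index=1
L1: h(40,27)=(40*31+27)%997=270 [pair 0] h(43,67)=(43*31+67)%997=403 [pair 1] h(68,93)=(68*31+93)%997=207 [pair 2] h(85,85)=(85*31+85)%997=726 [pair 3] -> [270, 403, 207, 726]
  Sibling for proof at L0: 40
L2: h(270,403)=(270*31+403)%997=797 [pair 0] h(207,726)=(207*31+726)%997=164 [pair 1] -> [797, 164]
  Sibling for proof at L1: 403
L3: h(797,164)=(797*31+164)%997=943 [pair 0] -> [943]
  Sibling for proof at L2: 164
Root: 943
Proof path (sibling hashes from leaf to root): [40, 403, 164]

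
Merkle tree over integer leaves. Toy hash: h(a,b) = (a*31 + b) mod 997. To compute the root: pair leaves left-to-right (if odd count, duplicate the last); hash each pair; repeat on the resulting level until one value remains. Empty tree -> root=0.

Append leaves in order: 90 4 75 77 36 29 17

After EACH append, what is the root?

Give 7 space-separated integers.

After append 90 (leaves=[90]):
  L0: [90]
  root=90
After append 4 (leaves=[90, 4]):
  L0: [90, 4]
  L1: h(90,4)=(90*31+4)%997=800 -> [800]
  root=800
After append 75 (leaves=[90, 4, 75]):
  L0: [90, 4, 75]
  L1: h(90,4)=(90*31+4)%997=800 h(75,75)=(75*31+75)%997=406 -> [800, 406]
  L2: h(800,406)=(800*31+406)%997=281 -> [281]
  root=281
After append 77 (leaves=[90, 4, 75, 77]):
  L0: [90, 4, 75, 77]
  L1: h(90,4)=(90*31+4)%997=800 h(75,77)=(75*31+77)%997=408 -> [800, 408]
  L2: h(800,408)=(800*31+408)%997=283 -> [283]
  root=283
After append 36 (leaves=[90, 4, 75, 77, 36]):
  L0: [90, 4, 75, 77, 36]
  L1: h(90,4)=(90*31+4)%997=800 h(75,77)=(75*31+77)%997=408 h(36,36)=(36*31+36)%997=155 -> [800, 408, 155]
  L2: h(800,408)=(800*31+408)%997=283 h(155,155)=(155*31+155)%997=972 -> [283, 972]
  L3: h(283,972)=(283*31+972)%997=772 -> [772]
  root=772
After append 29 (leaves=[90, 4, 75, 77, 36, 29]):
  L0: [90, 4, 75, 77, 36, 29]
  L1: h(90,4)=(90*31+4)%997=800 h(75,77)=(75*31+77)%997=408 h(36,29)=(36*31+29)%997=148 -> [800, 408, 148]
  L2: h(800,408)=(800*31+408)%997=283 h(148,148)=(148*31+148)%997=748 -> [283, 748]
  L3: h(283,748)=(283*31+748)%997=548 -> [548]
  root=548
After append 17 (leaves=[90, 4, 75, 77, 36, 29, 17]):
  L0: [90, 4, 75, 77, 36, 29, 17]
  L1: h(90,4)=(90*31+4)%997=800 h(75,77)=(75*31+77)%997=408 h(36,29)=(36*31+29)%997=148 h(17,17)=(17*31+17)%997=544 -> [800, 408, 148, 544]
  L2: h(800,408)=(800*31+408)%997=283 h(148,544)=(148*31+544)%997=147 -> [283, 147]
  L3: h(283,147)=(283*31+147)%997=944 -> [944]
  root=944

Answer: 90 800 281 283 772 548 944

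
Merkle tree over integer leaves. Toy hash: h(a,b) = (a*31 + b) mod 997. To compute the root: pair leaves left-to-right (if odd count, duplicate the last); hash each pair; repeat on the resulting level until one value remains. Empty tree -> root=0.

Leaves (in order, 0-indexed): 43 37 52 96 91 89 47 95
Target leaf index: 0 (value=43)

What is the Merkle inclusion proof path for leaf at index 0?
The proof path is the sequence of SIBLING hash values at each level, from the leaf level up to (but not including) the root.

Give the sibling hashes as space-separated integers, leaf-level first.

L0 (leaves): [43, 37, 52, 96, 91, 89, 47, 95], target index=0
L1: h(43,37)=(43*31+37)%997=373 [pair 0] h(52,96)=(52*31+96)%997=711 [pair 1] h(91,89)=(91*31+89)%997=916 [pair 2] h(47,95)=(47*31+95)%997=555 [pair 3] -> [373, 711, 916, 555]
  Sibling for proof at L0: 37
L2: h(373,711)=(373*31+711)%997=310 [pair 0] h(916,555)=(916*31+555)%997=38 [pair 1] -> [310, 38]
  Sibling for proof at L1: 711
L3: h(310,38)=(310*31+38)%997=675 [pair 0] -> [675]
  Sibling for proof at L2: 38
Root: 675
Proof path (sibling hashes from leaf to root): [37, 711, 38]

Answer: 37 711 38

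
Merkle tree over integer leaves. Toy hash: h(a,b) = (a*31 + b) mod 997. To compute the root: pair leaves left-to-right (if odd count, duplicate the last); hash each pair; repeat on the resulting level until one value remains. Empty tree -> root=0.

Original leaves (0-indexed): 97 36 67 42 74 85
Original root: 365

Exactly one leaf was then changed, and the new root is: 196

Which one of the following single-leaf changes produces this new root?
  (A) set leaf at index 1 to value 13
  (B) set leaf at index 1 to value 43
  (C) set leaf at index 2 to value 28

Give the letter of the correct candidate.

Answer: A

Derivation:
Original leaves: [97, 36, 67, 42, 74, 85]
Target new root: 196
Try each candidate change and compute the resulting root:
Candidate A: set leaf[1] = 13 -> leaves = [97, 13, 67, 42, 74, 85]
  L0: [97, 13, 67, 42, 74, 85]
  L1: h(97,13)=(97*31+13)%997=29 h(67,42)=(67*31+42)%997=125 h(74,85)=(74*31+85)%997=385 -> [29, 125, 385]
  L2: h(29,125)=(29*31+125)%997=27 h(385,385)=(385*31+385)%997=356 -> [27, 356]
  L3: h(27,356)=(27*31+356)%997=196 -> [196]
  root = 196 == target 196  ** MATCH **
Candidate B: set leaf[1] = 43 -> leaves = [97, 43, 67, 42, 74, 85]
  L0: [97, 43, 67, 42, 74, 85]
  L1: h(97,43)=(97*31+43)%997=59 h(67,42)=(67*31+42)%997=125 h(74,85)=(74*31+85)%997=385 -> [59, 125, 385]
  L2: h(59,125)=(59*31+125)%997=957 h(385,385)=(385*31+385)%997=356 -> [957, 356]
  L3: h(957,356)=(957*31+356)%997=113 -> [113]
  root = 113 != target 196
Candidate C: set leaf[2] = 28 -> leaves = [97, 36, 28, 42, 74, 85]
  L0: [97, 36, 28, 42, 74, 85]
  L1: h(97,36)=(97*31+36)%997=52 h(28,42)=(28*31+42)%997=910 h(74,85)=(74*31+85)%997=385 -> [52, 910, 385]
  L2: h(52,910)=(52*31+910)%997=528 h(385,385)=(385*31+385)%997=356 -> [528, 356]
  L3: h(528,356)=(528*31+356)%997=772 -> [772]
  root = 772 != target 196
Candidate A produces the target root.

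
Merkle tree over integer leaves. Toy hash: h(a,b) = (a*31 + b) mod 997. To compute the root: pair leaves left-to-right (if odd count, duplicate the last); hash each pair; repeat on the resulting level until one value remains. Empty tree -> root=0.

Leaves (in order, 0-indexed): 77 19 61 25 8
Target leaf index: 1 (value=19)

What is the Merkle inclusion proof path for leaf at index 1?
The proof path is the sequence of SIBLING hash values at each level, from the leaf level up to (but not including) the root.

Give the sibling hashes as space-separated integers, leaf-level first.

Answer: 77 919 216

Derivation:
L0 (leaves): [77, 19, 61, 25, 8], target index=1
L1: h(77,19)=(77*31+19)%997=412 [pair 0] h(61,25)=(61*31+25)%997=919 [pair 1] h(8,8)=(8*31+8)%997=256 [pair 2] -> [412, 919, 256]
  Sibling for proof at L0: 77
L2: h(412,919)=(412*31+919)%997=730 [pair 0] h(256,256)=(256*31+256)%997=216 [pair 1] -> [730, 216]
  Sibling for proof at L1: 919
L3: h(730,216)=(730*31+216)%997=912 [pair 0] -> [912]
  Sibling for proof at L2: 216
Root: 912
Proof path (sibling hashes from leaf to root): [77, 919, 216]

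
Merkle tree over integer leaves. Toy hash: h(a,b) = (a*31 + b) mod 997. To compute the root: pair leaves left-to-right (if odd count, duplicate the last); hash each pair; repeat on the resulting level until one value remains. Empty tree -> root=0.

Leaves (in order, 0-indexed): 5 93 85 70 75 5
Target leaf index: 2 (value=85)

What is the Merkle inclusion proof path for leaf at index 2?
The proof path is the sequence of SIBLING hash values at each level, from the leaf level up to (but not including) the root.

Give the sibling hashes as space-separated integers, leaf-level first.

L0 (leaves): [5, 93, 85, 70, 75, 5], target index=2
L1: h(5,93)=(5*31+93)%997=248 [pair 0] h(85,70)=(85*31+70)%997=711 [pair 1] h(75,5)=(75*31+5)%997=336 [pair 2] -> [248, 711, 336]
  Sibling for proof at L0: 70
L2: h(248,711)=(248*31+711)%997=423 [pair 0] h(336,336)=(336*31+336)%997=782 [pair 1] -> [423, 782]
  Sibling for proof at L1: 248
L3: h(423,782)=(423*31+782)%997=934 [pair 0] -> [934]
  Sibling for proof at L2: 782
Root: 934
Proof path (sibling hashes from leaf to root): [70, 248, 782]

Answer: 70 248 782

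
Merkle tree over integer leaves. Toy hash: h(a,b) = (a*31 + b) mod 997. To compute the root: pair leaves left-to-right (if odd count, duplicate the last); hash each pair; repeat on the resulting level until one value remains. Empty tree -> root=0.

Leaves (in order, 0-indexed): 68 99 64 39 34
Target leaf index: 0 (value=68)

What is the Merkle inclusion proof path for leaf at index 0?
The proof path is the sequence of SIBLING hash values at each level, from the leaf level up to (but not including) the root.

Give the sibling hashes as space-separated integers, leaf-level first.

Answer: 99 29 918

Derivation:
L0 (leaves): [68, 99, 64, 39, 34], target index=0
L1: h(68,99)=(68*31+99)%997=213 [pair 0] h(64,39)=(64*31+39)%997=29 [pair 1] h(34,34)=(34*31+34)%997=91 [pair 2] -> [213, 29, 91]
  Sibling for proof at L0: 99
L2: h(213,29)=(213*31+29)%997=650 [pair 0] h(91,91)=(91*31+91)%997=918 [pair 1] -> [650, 918]
  Sibling for proof at L1: 29
L3: h(650,918)=(650*31+918)%997=131 [pair 0] -> [131]
  Sibling for proof at L2: 918
Root: 131
Proof path (sibling hashes from leaf to root): [99, 29, 918]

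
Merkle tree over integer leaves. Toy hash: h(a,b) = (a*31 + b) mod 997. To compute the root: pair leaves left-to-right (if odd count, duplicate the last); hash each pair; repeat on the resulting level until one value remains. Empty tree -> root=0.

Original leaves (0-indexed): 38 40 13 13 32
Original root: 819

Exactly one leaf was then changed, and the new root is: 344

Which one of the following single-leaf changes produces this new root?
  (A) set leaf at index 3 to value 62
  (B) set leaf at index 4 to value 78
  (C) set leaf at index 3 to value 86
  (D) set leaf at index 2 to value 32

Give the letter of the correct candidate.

Answer: A

Derivation:
Original leaves: [38, 40, 13, 13, 32]
Target new root: 344
Try each candidate change and compute the resulting root:
Candidate A: set leaf[3] = 62 -> leaves = [38, 40, 13, 62, 32]
  L0: [38, 40, 13, 62, 32]
  L1: h(38,40)=(38*31+40)%997=221 h(13,62)=(13*31+62)%997=465 h(32,32)=(32*31+32)%997=27 -> [221, 465, 27]
  L2: h(221,465)=(221*31+465)%997=337 h(27,27)=(27*31+27)%997=864 -> [337, 864]
  L3: h(337,864)=(337*31+864)%997=344 -> [344]
  root = 344 == target 344  ** MATCH **
Candidate B: set leaf[4] = 78 -> leaves = [38, 40, 13, 13, 78]
  L0: [38, 40, 13, 13, 78]
  L1: h(38,40)=(38*31+40)%997=221 h(13,13)=(13*31+13)%997=416 h(78,78)=(78*31+78)%997=502 -> [221, 416, 502]
  L2: h(221,416)=(221*31+416)%997=288 h(502,502)=(502*31+502)%997=112 -> [288, 112]
  L3: h(288,112)=(288*31+112)%997=67 -> [67]
  root = 67 != target 344
Candidate C: set leaf[3] = 86 -> leaves = [38, 40, 13, 86, 32]
  L0: [38, 40, 13, 86, 32]
  L1: h(38,40)=(38*31+40)%997=221 h(13,86)=(13*31+86)%997=489 h(32,32)=(32*31+32)%997=27 -> [221, 489, 27]
  L2: h(221,489)=(221*31+489)%997=361 h(27,27)=(27*31+27)%997=864 -> [361, 864]
  L3: h(361,864)=(361*31+864)%997=91 -> [91]
  root = 91 != target 344
Candidate D: set leaf[2] = 32 -> leaves = [38, 40, 32, 13, 32]
  L0: [38, 40, 32, 13, 32]
  L1: h(38,40)=(38*31+40)%997=221 h(32,13)=(32*31+13)%997=8 h(32,32)=(32*31+32)%997=27 -> [221, 8, 27]
  L2: h(221,8)=(221*31+8)%997=877 h(27,27)=(27*31+27)%997=864 -> [877, 864]
  L3: h(877,864)=(877*31+864)%997=135 -> [135]
  root = 135 != target 344
Candidate A produces the target root.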